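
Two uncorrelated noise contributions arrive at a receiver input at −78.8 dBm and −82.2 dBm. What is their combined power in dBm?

−77.2 dBm

Convert to linear, add, convert back:
P₁ = 1.32×10⁻¹¹ W, P₂ = 6.03×10⁻¹² W
P_tot = 1.92×10⁻¹¹ W → 10 log₁₀(P_tot / 10⁻³) = −77.2 dBm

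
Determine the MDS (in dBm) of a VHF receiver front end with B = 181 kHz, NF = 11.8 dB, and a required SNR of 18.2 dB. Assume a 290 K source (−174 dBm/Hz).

−91.4 dBm

Sensitivity = −174 + 10 log₁₀(B) + NF + SNR_min
= −174 + 52.58 + 11.8 + 18.2
= −91.42 dBm → −91.4 dBm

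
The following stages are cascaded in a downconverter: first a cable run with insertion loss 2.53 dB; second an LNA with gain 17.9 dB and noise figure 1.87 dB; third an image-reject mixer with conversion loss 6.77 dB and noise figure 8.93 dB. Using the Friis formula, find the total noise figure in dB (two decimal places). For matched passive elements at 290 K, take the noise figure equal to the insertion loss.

4.70 dB

Convert to linear (a loss of L dB is a gain of −L dB): F_i = 10^(NF_i/10), G_i = 10^(G_i,dB/10)
  Stage 1: F_1 = 10^(2.53/10) = 1.791, G_1 = 10^(−2.53/10) = 0.5585
  Stage 2: F_2 = 10^(1.87/10) = 1.538, G_2 = 10^(17.9/10) = 61.66
  Stage 3: F_3 = 10^(8.93/10) = 7.816, G_3 = 10^(−6.77/10) = 0.2104
Friis cascade:
  F = 1.791 + (1.538 − 1)/0.5585 + (7.816 − 1)/34.43 = 2.952
NF = 10 log₁₀(2.952) = 4.70 dB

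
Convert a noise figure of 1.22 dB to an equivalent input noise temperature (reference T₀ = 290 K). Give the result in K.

F = 10^(1.22/10) = 1.32434
T_e = (F − 1)·T₀ = (1.32434 − 1) × 290 = 94.1 K

94.1 K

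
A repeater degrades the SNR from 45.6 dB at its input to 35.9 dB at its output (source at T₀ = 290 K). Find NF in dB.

9.7 dB

NF (dB) = SNR_in(dB) − SNR_out(dB) when the source is at T₀
NF = 45.6 − 35.9 = 9.7 dB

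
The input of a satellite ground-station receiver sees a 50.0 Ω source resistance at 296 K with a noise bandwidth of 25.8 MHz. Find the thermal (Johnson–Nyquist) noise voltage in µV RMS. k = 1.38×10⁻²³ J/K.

V_n = √(4kTRB)
4kTRB = 4 × 1.38×10⁻²³ × 296 × 5.00×10¹ × 2.58×10⁷ = 2.11×10⁻¹¹ V²
V_n = √(2.11×10⁻¹¹) = 4.59×10⁻⁶ V = 4.59 µV

4.59 µV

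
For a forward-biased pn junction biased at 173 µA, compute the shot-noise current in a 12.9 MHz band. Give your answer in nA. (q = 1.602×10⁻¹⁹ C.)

I_n = √(2qI·B)
2qI·B = 2 × 1.602×10⁻¹⁹ × 1.73×10⁻⁴ × 1.29×10⁷ = 7.15×10⁻¹⁶ A²
I_n = √(7.15×10⁻¹⁶) = 2.67×10⁻⁸ A = 26.7 nA

26.7 nA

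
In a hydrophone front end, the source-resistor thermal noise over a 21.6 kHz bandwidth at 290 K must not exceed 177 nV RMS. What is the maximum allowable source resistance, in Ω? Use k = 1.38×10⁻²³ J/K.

Johnson–Nyquist: V_n = √(4kTRB) ⇒ R = V_n² / (4kTB)
4kTB = 4 × 1.38×10⁻²³ × 290 × 2.16×10⁴ = 3.46×10⁻¹⁶
R = (1.77×10⁻⁷)² / 3.46×10⁻¹⁶ = 9.06×10¹ Ω = 90.6 Ω

90.6 Ω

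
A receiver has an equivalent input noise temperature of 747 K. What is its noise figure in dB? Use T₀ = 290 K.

5.53 dB

F = 1 + T_e/T₀ = 1 + 747/290 = 3.57586
NF = 10 log₁₀(3.57586) = 5.53 dB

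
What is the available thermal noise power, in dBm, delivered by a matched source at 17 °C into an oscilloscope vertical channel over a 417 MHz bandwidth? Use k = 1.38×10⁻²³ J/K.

−87.8 dBm

T = 17 °C + 273.15 = 290.15 K
P_n = kTB = 1.38×10⁻²³ × 290.15 × 4.17×10⁸ = 1.67×10⁻¹² W
In dBm: 10 log₁₀(1.67×10⁻¹² / 10⁻³) = −87.8 dBm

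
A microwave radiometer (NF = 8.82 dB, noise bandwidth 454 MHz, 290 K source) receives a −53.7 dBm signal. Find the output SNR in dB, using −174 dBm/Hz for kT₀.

Noise floor: N = −174 + 10 log₁₀(B) + NF
10 log₁₀(4.54×10⁸) = 86.57 dB
N = −174 + 86.57 + 8.82 = −78.61 dBm
SNR = P_sig − N = −53.7 − (−78.61) = 24.91 dB → 24.9 dB

24.9 dB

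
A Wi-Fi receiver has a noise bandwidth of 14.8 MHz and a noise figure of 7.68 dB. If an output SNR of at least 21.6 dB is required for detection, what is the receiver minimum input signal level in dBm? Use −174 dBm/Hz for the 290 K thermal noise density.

Sensitivity = −174 + 10 log₁₀(B) + NF + SNR_min
= −174 + 71.7 + 7.68 + 21.6
= −73.02 dBm → −73.0 dBm

−73.0 dBm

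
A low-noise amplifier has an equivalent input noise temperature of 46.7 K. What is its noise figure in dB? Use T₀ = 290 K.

F = 1 + T_e/T₀ = 1 + 46.7/290 = 1.16103
NF = 10 log₁₀(1.16103) = 0.648 dB

0.648 dB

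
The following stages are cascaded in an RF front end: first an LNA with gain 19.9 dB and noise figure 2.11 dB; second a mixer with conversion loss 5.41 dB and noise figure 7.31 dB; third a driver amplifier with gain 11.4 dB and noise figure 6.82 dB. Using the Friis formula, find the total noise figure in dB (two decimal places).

2.57 dB

Convert to linear (a loss of L dB is a gain of −L dB): F_i = 10^(NF_i/10), G_i = 10^(G_i,dB/10)
  Stage 1: F_1 = 10^(2.11/10) = 1.626, G_1 = 10^(19.9/10) = 97.72
  Stage 2: F_2 = 10^(7.31/10) = 5.383, G_2 = 10^(−5.41/10) = 0.2877
  Stage 3: F_3 = 10^(6.82/10) = 4.808, G_3 = 10^(11.4/10) = 13.80
Friis cascade:
  F = 1.626 + (5.383 − 1)/97.72 + (4.808 − 1)/28.12 = 1.806
NF = 10 log₁₀(1.806) = 2.57 dB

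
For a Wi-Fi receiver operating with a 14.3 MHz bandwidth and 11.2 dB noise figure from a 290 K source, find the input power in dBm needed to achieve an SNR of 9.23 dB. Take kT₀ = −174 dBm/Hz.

−82.0 dBm

Sensitivity = −174 + 10 log₁₀(B) + NF + SNR_min
= −174 + 71.55 + 11.2 + 9.23
= −82.02 dBm → −82.0 dBm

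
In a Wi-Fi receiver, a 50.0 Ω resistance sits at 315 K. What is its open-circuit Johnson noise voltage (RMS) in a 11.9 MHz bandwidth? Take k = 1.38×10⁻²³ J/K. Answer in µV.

3.22 µV

V_n = √(4kTRB)
4kTRB = 4 × 1.38×10⁻²³ × 315 × 5.00×10¹ × 1.19×10⁷ = 1.03×10⁻¹¹ V²
V_n = √(1.03×10⁻¹¹) = 3.22×10⁻⁶ V = 3.22 µV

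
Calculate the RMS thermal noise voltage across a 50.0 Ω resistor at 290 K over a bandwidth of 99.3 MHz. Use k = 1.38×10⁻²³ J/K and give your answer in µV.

V_n = √(4kTRB)
4kTRB = 4 × 1.38×10⁻²³ × 290 × 5.00×10¹ × 9.93×10⁷ = 7.95×10⁻¹¹ V²
V_n = √(7.95×10⁻¹¹) = 8.92×10⁻⁶ V = 8.92 µV

8.92 µV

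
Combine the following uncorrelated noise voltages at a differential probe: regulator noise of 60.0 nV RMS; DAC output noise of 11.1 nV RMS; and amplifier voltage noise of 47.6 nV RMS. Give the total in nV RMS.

Uncorrelated sources add in power (mean-square): V_tot = √(ΣV_i²)
V_tot = √[(6.00×10⁻⁸)² + (1.11×10⁻⁸)² + (4.76×10⁻⁸)²] = 7.74×10⁻⁸ V = 77.4 nV

77.4 nV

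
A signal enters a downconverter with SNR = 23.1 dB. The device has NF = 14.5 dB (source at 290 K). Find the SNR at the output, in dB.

By definition F = SNR_in/SNR_out, so in dB: SNR_out = SNR_in − NF
SNR_out = 23.1 − 14.5 = 8.6 dB

8.6 dB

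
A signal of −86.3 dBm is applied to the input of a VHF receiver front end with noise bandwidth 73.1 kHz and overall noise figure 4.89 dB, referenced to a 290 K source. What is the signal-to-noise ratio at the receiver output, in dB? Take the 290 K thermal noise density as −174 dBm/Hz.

Noise floor: N = −174 + 10 log₁₀(B) + NF
10 log₁₀(7.31×10⁴) = 48.64 dB
N = −174 + 48.64 + 4.89 = −120.47 dBm
SNR = P_sig − N = −86.3 − (−120.47) = 34.17 dB → 34.2 dB

34.2 dB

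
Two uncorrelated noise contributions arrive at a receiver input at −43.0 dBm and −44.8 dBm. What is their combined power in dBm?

Convert to linear, add, convert back:
P₁ = 5.01×10⁻⁸ W, P₂ = 3.31×10⁻⁸ W
P_tot = 8.32×10⁻⁸ W → 10 log₁₀(P_tot / 10⁻³) = −40.8 dBm

−40.8 dBm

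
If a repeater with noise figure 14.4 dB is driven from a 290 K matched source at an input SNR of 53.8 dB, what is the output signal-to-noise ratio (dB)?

By definition F = SNR_in/SNR_out, so in dB: SNR_out = SNR_in − NF
SNR_out = 53.8 − 14.4 = 39.4 dB

39.4 dB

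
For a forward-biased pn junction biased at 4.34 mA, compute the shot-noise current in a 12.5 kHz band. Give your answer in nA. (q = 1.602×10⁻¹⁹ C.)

4.17 nA

I_n = √(2qI·B)
2qI·B = 2 × 1.602×10⁻¹⁹ × 4.34×10⁻³ × 1.25×10⁴ = 1.74×10⁻¹⁷ A²
I_n = √(1.74×10⁻¹⁷) = 4.17×10⁻⁹ A = 4.17 nA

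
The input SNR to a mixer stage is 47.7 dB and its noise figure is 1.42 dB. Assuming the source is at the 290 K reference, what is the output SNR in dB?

By definition F = SNR_in/SNR_out, so in dB: SNR_out = SNR_in − NF
SNR_out = 47.7 − 1.42 = 46.28 dB

46.28 dB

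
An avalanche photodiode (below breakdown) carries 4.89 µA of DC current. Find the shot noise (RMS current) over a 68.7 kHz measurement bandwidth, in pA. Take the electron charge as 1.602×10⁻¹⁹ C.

I_n = √(2qI·B)
2qI·B = 2 × 1.602×10⁻¹⁹ × 4.89×10⁻⁶ × 6.87×10⁴ = 1.08×10⁻¹⁹ A²
I_n = √(1.08×10⁻¹⁹) = 3.28×10⁻¹⁰ A = 328 pA

328 pA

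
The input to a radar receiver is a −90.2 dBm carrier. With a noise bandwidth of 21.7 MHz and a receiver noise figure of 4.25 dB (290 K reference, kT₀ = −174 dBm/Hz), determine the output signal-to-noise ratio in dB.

Noise floor: N = −174 + 10 log₁₀(B) + NF
10 log₁₀(2.17×10⁷) = 73.36 dB
N = −174 + 73.36 + 4.25 = −96.39 dBm
SNR = P_sig − N = −90.2 − (−96.39) = 6.19 dB → 6.2 dB

6.2 dB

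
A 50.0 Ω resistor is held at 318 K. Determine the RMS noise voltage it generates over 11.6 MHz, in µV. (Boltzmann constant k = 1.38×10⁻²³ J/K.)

V_n = √(4kTRB)
4kTRB = 4 × 1.38×10⁻²³ × 318 × 5.00×10¹ × 1.16×10⁷ = 1.02×10⁻¹¹ V²
V_n = √(1.02×10⁻¹¹) = 3.19×10⁻⁶ V = 3.19 µV

3.19 µV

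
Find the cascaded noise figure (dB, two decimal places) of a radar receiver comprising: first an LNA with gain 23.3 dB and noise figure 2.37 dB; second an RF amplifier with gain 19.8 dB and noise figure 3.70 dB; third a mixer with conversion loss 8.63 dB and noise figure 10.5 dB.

Convert to linear (a loss of L dB is a gain of −L dB): F_i = 10^(NF_i/10), G_i = 10^(G_i,dB/10)
  Stage 1: F_1 = 10^(2.37/10) = 1.726, G_1 = 10^(23.3/10) = 213.8
  Stage 2: F_2 = 10^(3.70/10) = 2.344, G_2 = 10^(19.8/10) = 95.50
  Stage 3: F_3 = 10^(10.5/10) = 11.22, G_3 = 10^(−8.63/10) = 0.1371
Friis cascade:
  F = 1.726 + (2.344 − 1)/213.8 + (11.22 − 1)/2.042×10⁴ = 1.733
NF = 10 log₁₀(1.733) = 2.39 dB

2.39 dB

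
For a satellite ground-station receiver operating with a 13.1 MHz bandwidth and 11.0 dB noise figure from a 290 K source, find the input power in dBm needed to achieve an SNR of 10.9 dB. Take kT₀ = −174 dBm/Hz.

Sensitivity = −174 + 10 log₁₀(B) + NF + SNR_min
= −174 + 71.17 + 11.0 + 10.9
= −80.93 dBm → −80.9 dBm

−80.9 dBm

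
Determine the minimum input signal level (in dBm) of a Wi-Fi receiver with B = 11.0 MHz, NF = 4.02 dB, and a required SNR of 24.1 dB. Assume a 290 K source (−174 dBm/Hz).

−75.5 dBm

Sensitivity = −174 + 10 log₁₀(B) + NF + SNR_min
= −174 + 70.41 + 4.02 + 24.1
= −75.47 dBm → −75.5 dBm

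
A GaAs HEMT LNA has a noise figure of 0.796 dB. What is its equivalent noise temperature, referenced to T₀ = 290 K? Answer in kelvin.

F = 10^(0.796/10) = 1.20116
T_e = (F − 1)·T₀ = (1.20116 − 1) × 290 = 58.3 K

58.3 K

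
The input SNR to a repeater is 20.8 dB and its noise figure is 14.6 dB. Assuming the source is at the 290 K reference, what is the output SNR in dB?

By definition F = SNR_in/SNR_out, so in dB: SNR_out = SNR_in − NF
SNR_out = 20.8 − 14.6 = 6.2 dB

6.2 dB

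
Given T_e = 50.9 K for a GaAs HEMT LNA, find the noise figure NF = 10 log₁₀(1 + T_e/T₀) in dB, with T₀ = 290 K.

F = 1 + T_e/T₀ = 1 + 50.9/290 = 1.17552
NF = 10 log₁₀(1.17552) = 0.702 dB

0.702 dB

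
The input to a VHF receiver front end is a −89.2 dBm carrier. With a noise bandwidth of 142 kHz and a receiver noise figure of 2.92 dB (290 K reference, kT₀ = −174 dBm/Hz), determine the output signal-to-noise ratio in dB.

30.4 dB

Noise floor: N = −174 + 10 log₁₀(B) + NF
10 log₁₀(1.42×10⁵) = 51.52 dB
N = −174 + 51.52 + 2.92 = −119.56 dBm
SNR = P_sig − N = −89.2 − (−119.56) = 30.36 dB → 30.4 dB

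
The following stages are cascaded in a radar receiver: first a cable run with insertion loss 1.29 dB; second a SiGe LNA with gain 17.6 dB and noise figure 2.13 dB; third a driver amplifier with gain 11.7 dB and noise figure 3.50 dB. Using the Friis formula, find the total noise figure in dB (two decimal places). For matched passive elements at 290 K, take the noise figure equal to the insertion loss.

Convert to linear (a loss of L dB is a gain of −L dB): F_i = 10^(NF_i/10), G_i = 10^(G_i,dB/10)
  Stage 1: F_1 = 10^(1.29/10) = 1.346, G_1 = 10^(−1.29/10) = 0.7430
  Stage 2: F_2 = 10^(2.13/10) = 1.633, G_2 = 10^(17.6/10) = 57.54
  Stage 3: F_3 = 10^(3.50/10) = 2.239, G_3 = 10^(11.7/10) = 14.79
Friis cascade:
  F = 1.346 + (1.633 − 1)/0.7430 + (2.239 − 1)/42.76 = 2.227
NF = 10 log₁₀(2.227) = 3.48 dB

3.48 dB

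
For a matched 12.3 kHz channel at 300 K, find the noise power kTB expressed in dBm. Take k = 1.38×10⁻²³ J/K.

−132.9 dBm

P_n = kTB = 1.38×10⁻²³ × 300 × 1.23×10⁴ = 5.09×10⁻¹⁷ W
In dBm: 10 log₁₀(5.09×10⁻¹⁷ / 10⁻³) = −132.9 dBm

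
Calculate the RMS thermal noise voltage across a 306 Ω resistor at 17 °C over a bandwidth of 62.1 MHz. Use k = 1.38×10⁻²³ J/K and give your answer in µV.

T = 17 °C + 273.15 = 290.15 K
V_n = √(4kTRB)
4kTRB = 4 × 1.38×10⁻²³ × 290.15 × 3.06×10² × 6.21×10⁷ = 3.04×10⁻¹⁰ V²
V_n = √(3.04×10⁻¹⁰) = 1.74×10⁻⁵ V = 17.4 µV

17.4 µV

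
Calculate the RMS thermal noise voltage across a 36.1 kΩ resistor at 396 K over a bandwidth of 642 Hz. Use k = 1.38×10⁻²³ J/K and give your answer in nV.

712 nV

V_n = √(4kTRB)
4kTRB = 4 × 1.38×10⁻²³ × 396 × 3.61×10⁴ × 6.42×10² = 5.07×10⁻¹³ V²
V_n = √(5.07×10⁻¹³) = 7.12×10⁻⁷ V = 712 nV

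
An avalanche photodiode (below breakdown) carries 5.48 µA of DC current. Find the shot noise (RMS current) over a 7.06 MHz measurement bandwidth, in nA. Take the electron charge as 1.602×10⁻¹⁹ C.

I_n = √(2qI·B)
2qI·B = 2 × 1.602×10⁻¹⁹ × 5.48×10⁻⁶ × 7.06×10⁶ = 1.24×10⁻¹⁷ A²
I_n = √(1.24×10⁻¹⁷) = 3.52×10⁻⁹ A = 3.52 nA

3.52 nA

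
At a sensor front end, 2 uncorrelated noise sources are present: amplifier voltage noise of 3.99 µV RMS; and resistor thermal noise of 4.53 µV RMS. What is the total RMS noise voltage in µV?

Uncorrelated sources add in power (mean-square): V_tot = √(ΣV_i²)
V_tot = √[(3.99×10⁻⁶)² + (4.53×10⁻⁶)²] = 6.04×10⁻⁶ V = 6.04 µV

6.04 µV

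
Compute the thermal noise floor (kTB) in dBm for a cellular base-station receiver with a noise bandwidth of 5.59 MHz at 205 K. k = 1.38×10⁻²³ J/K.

−108.0 dBm

P_n = kTB = 1.38×10⁻²³ × 205 × 5.59×10⁶ = 1.58×10⁻¹⁴ W
In dBm: 10 log₁₀(1.58×10⁻¹⁴ / 10⁻³) = −108.0 dBm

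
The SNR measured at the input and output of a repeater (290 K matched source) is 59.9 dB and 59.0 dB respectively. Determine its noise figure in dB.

NF (dB) = SNR_in(dB) − SNR_out(dB) when the source is at T₀
NF = 59.9 − 59.0 = 0.9 dB

0.9 dB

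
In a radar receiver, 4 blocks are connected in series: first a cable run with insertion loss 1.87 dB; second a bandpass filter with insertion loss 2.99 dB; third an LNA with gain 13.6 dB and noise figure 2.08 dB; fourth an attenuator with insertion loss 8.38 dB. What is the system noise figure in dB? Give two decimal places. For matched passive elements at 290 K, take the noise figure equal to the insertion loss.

Convert to linear (a loss of L dB is a gain of −L dB): F_i = 10^(NF_i/10), G_i = 10^(G_i,dB/10)
  Stage 1: F_1 = 10^(1.87/10) = 1.538, G_1 = 10^(−1.87/10) = 0.6501
  Stage 2: F_2 = 10^(2.99/10) = 1.991, G_2 = 10^(−2.99/10) = 0.5023
  Stage 3: F_3 = 10^(2.08/10) = 1.614, G_3 = 10^(13.6/10) = 22.91
  Stage 4: F_4 = 10^(8.38/10) = 6.887, G_4 = 10^(−8.38/10) = 0.1452
Friis cascade:
  F = 1.538 + (1.991 − 1)/0.6501 + (1.614 − 1)/0.3266 + (6.887 − 1)/7.482 = 5.730
NF = 10 log₁₀(5.730) = 7.58 dB

7.58 dB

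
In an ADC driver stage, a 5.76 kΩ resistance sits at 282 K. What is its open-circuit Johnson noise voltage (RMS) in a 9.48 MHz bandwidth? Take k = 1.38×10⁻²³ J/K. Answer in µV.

29.2 µV

V_n = √(4kTRB)
4kTRB = 4 × 1.38×10⁻²³ × 282 × 5.76×10³ × 9.48×10⁶ = 8.50×10⁻¹⁰ V²
V_n = √(8.50×10⁻¹⁰) = 2.92×10⁻⁵ V = 29.2 µV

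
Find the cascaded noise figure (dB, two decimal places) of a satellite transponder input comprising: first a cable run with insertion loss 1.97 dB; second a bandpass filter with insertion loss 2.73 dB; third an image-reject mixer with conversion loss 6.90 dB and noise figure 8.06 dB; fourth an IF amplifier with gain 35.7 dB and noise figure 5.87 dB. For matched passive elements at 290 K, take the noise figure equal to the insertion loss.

17.80 dB

Convert to linear (a loss of L dB is a gain of −L dB): F_i = 10^(NF_i/10), G_i = 10^(G_i,dB/10)
  Stage 1: F_1 = 10^(1.97/10) = 1.574, G_1 = 10^(−1.97/10) = 0.6353
  Stage 2: F_2 = 10^(2.73/10) = 1.875, G_2 = 10^(−2.73/10) = 0.5333
  Stage 3: F_3 = 10^(8.06/10) = 6.397, G_3 = 10^(−6.90/10) = 0.2042
  Stage 4: F_4 = 10^(5.87/10) = 3.864, G_4 = 10^(35.7/10) = 3715
Friis cascade:
  F = 1.574 + (1.875 − 1)/0.6353 + (6.397 − 1)/0.3388 + (3.864 − 1)/0.06918 = 60.27
NF = 10 log₁₀(60.27) = 17.80 dB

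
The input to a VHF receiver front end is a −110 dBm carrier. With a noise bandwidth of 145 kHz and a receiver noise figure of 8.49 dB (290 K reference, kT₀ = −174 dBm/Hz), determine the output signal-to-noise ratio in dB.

Noise floor: N = −174 + 10 log₁₀(B) + NF
10 log₁₀(1.45×10⁵) = 51.61 dB
N = −174 + 51.61 + 8.49 = −113.90 dBm
SNR = P_sig − N = −110 − (−113.90) = 3.90 dB → 3.9 dB

3.9 dB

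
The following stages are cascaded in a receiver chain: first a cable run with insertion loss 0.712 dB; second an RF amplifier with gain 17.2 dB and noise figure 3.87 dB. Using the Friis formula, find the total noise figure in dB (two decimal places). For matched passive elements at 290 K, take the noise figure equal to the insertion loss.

4.58 dB

Convert to linear (a loss of L dB is a gain of −L dB): F_i = 10^(NF_i/10), G_i = 10^(G_i,dB/10)
  Stage 1: F_1 = 10^(0.712/10) = 1.178, G_1 = 10^(−0.712/10) = 0.8488
  Stage 2: F_2 = 10^(3.87/10) = 2.438, G_2 = 10^(17.2/10) = 52.48
Friis cascade:
  F = 1.178 + (2.438 − 1)/0.8488 = 2.872
NF = 10 log₁₀(2.872) = 4.58 dB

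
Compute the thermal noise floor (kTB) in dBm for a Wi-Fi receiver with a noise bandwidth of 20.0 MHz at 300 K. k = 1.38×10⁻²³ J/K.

−100.8 dBm

P_n = kTB = 1.38×10⁻²³ × 300 × 2.00×10⁷ = 8.28×10⁻¹⁴ W
In dBm: 10 log₁₀(8.28×10⁻¹⁴ / 10⁻³) = −100.8 dBm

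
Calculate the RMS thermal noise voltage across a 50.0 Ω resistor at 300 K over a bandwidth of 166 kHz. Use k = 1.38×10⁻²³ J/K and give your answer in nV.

371 nV

V_n = √(4kTRB)
4kTRB = 4 × 1.38×10⁻²³ × 300 × 5.00×10¹ × 1.66×10⁵ = 1.37×10⁻¹³ V²
V_n = √(1.37×10⁻¹³) = 3.71×10⁻⁷ V = 371 nV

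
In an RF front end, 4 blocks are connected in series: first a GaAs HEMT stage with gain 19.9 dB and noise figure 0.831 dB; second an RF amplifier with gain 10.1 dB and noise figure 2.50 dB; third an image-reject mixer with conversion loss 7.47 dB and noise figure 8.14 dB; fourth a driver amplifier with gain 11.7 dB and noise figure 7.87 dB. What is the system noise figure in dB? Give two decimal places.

Convert to linear (a loss of L dB is a gain of −L dB): F_i = 10^(NF_i/10), G_i = 10^(G_i,dB/10)
  Stage 1: F_1 = 10^(0.831/10) = 1.211, G_1 = 10^(19.9/10) = 97.72
  Stage 2: F_2 = 10^(2.50/10) = 1.778, G_2 = 10^(10.1/10) = 10.23
  Stage 3: F_3 = 10^(8.14/10) = 6.516, G_3 = 10^(−7.47/10) = 0.1791
  Stage 4: F_4 = 10^(7.87/10) = 6.124, G_4 = 10^(11.7/10) = 14.79
Friis cascade:
  F = 1.211 + (1.778 − 1)/97.72 + (6.516 − 1)/1000 + (6.124 − 1)/179.1 = 1.253
NF = 10 log₁₀(1.253) = 0.98 dB

0.98 dB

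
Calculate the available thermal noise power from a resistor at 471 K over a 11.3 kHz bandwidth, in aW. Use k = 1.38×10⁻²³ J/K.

73.4 aW

P_n = kTB = 1.38×10⁻²³ × 471 × 1.13×10⁴ = 7.34×10⁻¹⁷ W = 73.4 aW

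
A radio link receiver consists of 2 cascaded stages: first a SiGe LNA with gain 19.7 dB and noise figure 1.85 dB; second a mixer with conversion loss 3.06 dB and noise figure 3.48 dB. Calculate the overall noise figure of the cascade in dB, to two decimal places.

1.89 dB

Convert to linear (a loss of L dB is a gain of −L dB): F_i = 10^(NF_i/10), G_i = 10^(G_i,dB/10)
  Stage 1: F_1 = 10^(1.85/10) = 1.531, G_1 = 10^(19.7/10) = 93.33
  Stage 2: F_2 = 10^(3.48/10) = 2.228, G_2 = 10^(−3.06/10) = 0.4943
Friis cascade:
  F = 1.531 + (2.228 − 1)/93.33 = 1.544
NF = 10 log₁₀(1.544) = 1.89 dB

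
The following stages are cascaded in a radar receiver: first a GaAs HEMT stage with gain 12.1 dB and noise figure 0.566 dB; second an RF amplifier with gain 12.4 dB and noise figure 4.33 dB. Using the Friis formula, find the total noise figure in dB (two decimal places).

Convert to linear (a loss of L dB is a gain of −L dB): F_i = 10^(NF_i/10), G_i = 10^(G_i,dB/10)
  Stage 1: F_1 = 10^(0.566/10) = 1.139, G_1 = 10^(12.1/10) = 16.22
  Stage 2: F_2 = 10^(4.33/10) = 2.710, G_2 = 10^(12.4/10) = 17.38
Friis cascade:
  F = 1.139 + (2.710 − 1)/16.22 = 1.245
NF = 10 log₁₀(1.245) = 0.95 dB

0.95 dB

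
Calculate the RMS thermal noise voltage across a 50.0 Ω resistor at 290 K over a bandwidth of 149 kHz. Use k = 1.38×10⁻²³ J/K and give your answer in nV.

345 nV

V_n = √(4kTRB)
4kTRB = 4 × 1.38×10⁻²³ × 290 × 5.00×10¹ × 1.49×10⁵ = 1.19×10⁻¹³ V²
V_n = √(1.19×10⁻¹³) = 3.45×10⁻⁷ V = 345 nV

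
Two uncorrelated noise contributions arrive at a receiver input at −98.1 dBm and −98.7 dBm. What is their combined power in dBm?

−95.4 dBm

Convert to linear, add, convert back:
P₁ = 1.55×10⁻¹³ W, P₂ = 1.35×10⁻¹³ W
P_tot = 2.90×10⁻¹³ W → 10 log₁₀(P_tot / 10⁻³) = −95.4 dBm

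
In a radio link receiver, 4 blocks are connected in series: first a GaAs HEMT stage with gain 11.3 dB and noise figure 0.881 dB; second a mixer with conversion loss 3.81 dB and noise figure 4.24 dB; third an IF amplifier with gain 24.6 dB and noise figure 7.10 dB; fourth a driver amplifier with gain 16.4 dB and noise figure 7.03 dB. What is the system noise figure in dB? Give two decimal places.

Convert to linear (a loss of L dB is a gain of −L dB): F_i = 10^(NF_i/10), G_i = 10^(G_i,dB/10)
  Stage 1: F_1 = 10^(0.881/10) = 1.225, G_1 = 10^(11.3/10) = 13.49
  Stage 2: F_2 = 10^(4.24/10) = 2.655, G_2 = 10^(−3.81/10) = 0.4159
  Stage 3: F_3 = 10^(7.10/10) = 5.129, G_3 = 10^(24.6/10) = 288.4
  Stage 4: F_4 = 10^(7.03/10) = 5.047, G_4 = 10^(16.4/10) = 43.65
Friis cascade:
  F = 1.225 + (2.655 − 1)/13.49 + (5.129 − 1)/5.610 + (5.047 − 1)/1618 = 2.086
NF = 10 log₁₀(2.086) = 3.19 dB

3.19 dB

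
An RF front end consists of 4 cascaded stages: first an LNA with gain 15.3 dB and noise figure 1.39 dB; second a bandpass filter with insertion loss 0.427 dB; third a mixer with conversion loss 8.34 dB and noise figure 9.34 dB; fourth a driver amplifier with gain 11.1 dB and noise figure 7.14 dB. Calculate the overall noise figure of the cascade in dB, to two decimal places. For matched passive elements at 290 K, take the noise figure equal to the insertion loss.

Convert to linear (a loss of L dB is a gain of −L dB): F_i = 10^(NF_i/10), G_i = 10^(G_i,dB/10)
  Stage 1: F_1 = 10^(1.39/10) = 1.377, G_1 = 10^(15.3/10) = 33.88
  Stage 2: F_2 = 10^(0.427/10) = 1.103, G_2 = 10^(−0.427/10) = 0.9064
  Stage 3: F_3 = 10^(9.34/10) = 8.590, G_3 = 10^(−8.34/10) = 0.1466
  Stage 4: F_4 = 10^(7.14/10) = 5.176, G_4 = 10^(11.1/10) = 12.88
Friis cascade:
  F = 1.377 + (1.103 − 1)/33.88 + (8.590 − 1)/30.71 + (5.176 − 1)/4.501 = 2.555
NF = 10 log₁₀(2.555) = 4.07 dB

4.07 dB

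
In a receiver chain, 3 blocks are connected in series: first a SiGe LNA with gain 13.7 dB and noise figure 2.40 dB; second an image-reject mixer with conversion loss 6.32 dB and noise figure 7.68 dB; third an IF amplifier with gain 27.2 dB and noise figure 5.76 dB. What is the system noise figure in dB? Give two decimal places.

Convert to linear (a loss of L dB is a gain of −L dB): F_i = 10^(NF_i/10), G_i = 10^(G_i,dB/10)
  Stage 1: F_1 = 10^(2.40/10) = 1.738, G_1 = 10^(13.7/10) = 23.44
  Stage 2: F_2 = 10^(7.68/10) = 5.861, G_2 = 10^(−6.32/10) = 0.2333
  Stage 3: F_3 = 10^(5.76/10) = 3.767, G_3 = 10^(27.2/10) = 524.8
Friis cascade:
  F = 1.738 + (5.861 − 1)/23.44 + (3.767 − 1)/5.470 = 2.451
NF = 10 log₁₀(2.451) = 3.89 dB

3.89 dB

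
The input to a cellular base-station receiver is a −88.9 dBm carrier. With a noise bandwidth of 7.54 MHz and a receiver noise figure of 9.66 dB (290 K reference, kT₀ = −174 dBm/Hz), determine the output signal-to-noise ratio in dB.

Noise floor: N = −174 + 10 log₁₀(B) + NF
10 log₁₀(7.54×10⁶) = 68.77 dB
N = −174 + 68.77 + 9.66 = −95.57 dBm
SNR = P_sig − N = −88.9 − (−95.57) = 6.67 dB → 6.7 dB

6.7 dB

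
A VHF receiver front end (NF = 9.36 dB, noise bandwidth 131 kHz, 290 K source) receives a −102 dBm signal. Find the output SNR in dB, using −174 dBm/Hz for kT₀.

Noise floor: N = −174 + 10 log₁₀(B) + NF
10 log₁₀(1.31×10⁵) = 51.17 dB
N = −174 + 51.17 + 9.36 = −113.47 dBm
SNR = P_sig − N = −102 − (−113.47) = 11.47 dB → 11.5 dB

11.5 dB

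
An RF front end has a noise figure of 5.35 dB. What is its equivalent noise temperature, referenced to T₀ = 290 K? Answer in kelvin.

704 K

F = 10^(5.35/10) = 3.42768
T_e = (F − 1)·T₀ = (3.42768 − 1) × 290 = 704 K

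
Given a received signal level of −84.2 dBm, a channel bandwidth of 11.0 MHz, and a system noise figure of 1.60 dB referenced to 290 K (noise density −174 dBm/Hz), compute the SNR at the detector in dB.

17.8 dB

Noise floor: N = −174 + 10 log₁₀(B) + NF
10 log₁₀(1.10×10⁷) = 70.41 dB
N = −174 + 70.41 + 1.60 = −101.99 dBm
SNR = P_sig − N = −84.2 − (−101.99) = 17.79 dB → 17.8 dB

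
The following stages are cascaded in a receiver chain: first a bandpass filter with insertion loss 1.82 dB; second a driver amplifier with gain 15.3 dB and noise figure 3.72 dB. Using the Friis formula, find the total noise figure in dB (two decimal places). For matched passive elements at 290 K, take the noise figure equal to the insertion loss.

Convert to linear (a loss of L dB is a gain of −L dB): F_i = 10^(NF_i/10), G_i = 10^(G_i,dB/10)
  Stage 1: F_1 = 10^(1.82/10) = 1.521, G_1 = 10^(−1.82/10) = 0.6577
  Stage 2: F_2 = 10^(3.72/10) = 2.355, G_2 = 10^(15.3/10) = 33.88
Friis cascade:
  F = 1.521 + (2.355 − 1)/0.6577 = 3.581
NF = 10 log₁₀(3.581) = 5.54 dB

5.54 dB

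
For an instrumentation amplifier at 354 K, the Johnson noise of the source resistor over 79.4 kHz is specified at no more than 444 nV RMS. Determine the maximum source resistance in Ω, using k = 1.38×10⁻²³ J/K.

127 Ω

Johnson–Nyquist: V_n = √(4kTRB) ⇒ R = V_n² / (4kTB)
4kTB = 4 × 1.38×10⁻²³ × 354 × 7.94×10⁴ = 1.55×10⁻¹⁵
R = (4.44×10⁻⁷)² / 1.55×10⁻¹⁵ = 1.27×10² Ω = 127 Ω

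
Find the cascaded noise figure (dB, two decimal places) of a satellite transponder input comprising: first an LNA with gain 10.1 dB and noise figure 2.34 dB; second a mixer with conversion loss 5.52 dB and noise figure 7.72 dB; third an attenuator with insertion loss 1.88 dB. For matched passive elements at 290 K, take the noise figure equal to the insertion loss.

Convert to linear (a loss of L dB is a gain of −L dB): F_i = 10^(NF_i/10), G_i = 10^(G_i,dB/10)
  Stage 1: F_1 = 10^(2.34/10) = 1.714, G_1 = 10^(10.1/10) = 10.23
  Stage 2: F_2 = 10^(7.72/10) = 5.916, G_2 = 10^(−5.52/10) = 0.2805
  Stage 3: F_3 = 10^(1.88/10) = 1.542, G_3 = 10^(−1.88/10) = 0.6486
Friis cascade:
  F = 1.714 + (5.916 − 1)/10.23 + (1.542 − 1)/2.871 = 2.383
NF = 10 log₁₀(2.383) = 3.77 dB

3.77 dB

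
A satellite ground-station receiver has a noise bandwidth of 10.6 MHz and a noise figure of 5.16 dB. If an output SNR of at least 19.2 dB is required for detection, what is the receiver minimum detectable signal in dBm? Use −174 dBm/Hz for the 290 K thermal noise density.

−79.4 dBm

Sensitivity = −174 + 10 log₁₀(B) + NF + SNR_min
= −174 + 70.25 + 5.16 + 19.2
= −79.39 dBm → −79.4 dBm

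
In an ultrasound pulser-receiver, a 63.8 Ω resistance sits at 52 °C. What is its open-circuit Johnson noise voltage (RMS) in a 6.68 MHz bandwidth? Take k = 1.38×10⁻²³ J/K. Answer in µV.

2.77 µV

T = 52 °C + 273.15 = 325.15 K
V_n = √(4kTRB)
4kTRB = 4 × 1.38×10⁻²³ × 325.15 × 6.38×10¹ × 6.68×10⁶ = 7.65×10⁻¹² V²
V_n = √(7.65×10⁻¹²) = 2.77×10⁻⁶ V = 2.77 µV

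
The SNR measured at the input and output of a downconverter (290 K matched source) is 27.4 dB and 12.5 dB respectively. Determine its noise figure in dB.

14.9 dB

NF (dB) = SNR_in(dB) − SNR_out(dB) when the source is at T₀
NF = 27.4 − 12.5 = 14.9 dB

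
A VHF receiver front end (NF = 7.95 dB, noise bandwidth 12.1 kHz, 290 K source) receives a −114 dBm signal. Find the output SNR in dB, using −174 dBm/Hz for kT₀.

11.2 dB

Noise floor: N = −174 + 10 log₁₀(B) + NF
10 log₁₀(1.21×10⁴) = 40.83 dB
N = −174 + 40.83 + 7.95 = −125.22 dBm
SNR = P_sig − N = −114 − (−125.22) = 11.22 dB → 11.2 dB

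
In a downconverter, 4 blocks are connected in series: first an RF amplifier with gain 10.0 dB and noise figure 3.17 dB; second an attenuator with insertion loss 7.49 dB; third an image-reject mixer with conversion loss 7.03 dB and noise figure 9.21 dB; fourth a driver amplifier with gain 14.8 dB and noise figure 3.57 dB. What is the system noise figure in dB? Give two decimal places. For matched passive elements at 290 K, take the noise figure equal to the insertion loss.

10.11 dB

Convert to linear (a loss of L dB is a gain of −L dB): F_i = 10^(NF_i/10), G_i = 10^(G_i,dB/10)
  Stage 1: F_1 = 10^(3.17/10) = 2.075, G_1 = 10^(10.0/10) = 10.00
  Stage 2: F_2 = 10^(7.49/10) = 5.610, G_2 = 10^(−7.49/10) = 0.1782
  Stage 3: F_3 = 10^(9.21/10) = 8.337, G_3 = 10^(−7.03/10) = 0.1982
  Stage 4: F_4 = 10^(3.57/10) = 2.275, G_4 = 10^(14.8/10) = 30.20
Friis cascade:
  F = 2.075 + (5.610 − 1)/10.00 + (8.337 − 1)/1.782 + (2.275 − 1)/0.3532 = 10.26
NF = 10 log₁₀(10.26) = 10.11 dB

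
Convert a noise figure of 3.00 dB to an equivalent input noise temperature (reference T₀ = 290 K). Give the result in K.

289 K

F = 10^(3.00/10) = 1.99526
T_e = (F − 1)·T₀ = (1.99526 − 1) × 290 = 289 K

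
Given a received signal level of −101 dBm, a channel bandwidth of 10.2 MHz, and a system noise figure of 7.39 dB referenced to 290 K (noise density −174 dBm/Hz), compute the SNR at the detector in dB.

Noise floor: N = −174 + 10 log₁₀(B) + NF
10 log₁₀(1.02×10⁷) = 70.09 dB
N = −174 + 70.09 + 7.39 = −96.52 dBm
SNR = P_sig − N = −101 − (−96.52) = −4.48 dB → −4.5 dB

−4.5 dB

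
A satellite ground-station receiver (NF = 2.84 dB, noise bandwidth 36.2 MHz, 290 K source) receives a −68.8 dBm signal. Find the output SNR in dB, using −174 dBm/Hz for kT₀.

Noise floor: N = −174 + 10 log₁₀(B) + NF
10 log₁₀(3.62×10⁷) = 75.59 dB
N = −174 + 75.59 + 2.84 = −95.57 dBm
SNR = P_sig − N = −68.8 − (−95.57) = 26.77 dB → 26.8 dB

26.8 dB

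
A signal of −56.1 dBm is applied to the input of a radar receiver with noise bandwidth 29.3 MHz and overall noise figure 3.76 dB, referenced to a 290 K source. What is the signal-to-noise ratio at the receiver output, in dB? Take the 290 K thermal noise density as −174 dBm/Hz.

39.5 dB

Noise floor: N = −174 + 10 log₁₀(B) + NF
10 log₁₀(2.93×10⁷) = 74.67 dB
N = −174 + 74.67 + 3.76 = −95.57 dBm
SNR = P_sig − N = −56.1 − (−95.57) = 39.47 dB → 39.5 dB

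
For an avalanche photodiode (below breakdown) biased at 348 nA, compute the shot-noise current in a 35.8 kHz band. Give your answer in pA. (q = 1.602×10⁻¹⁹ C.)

63.2 pA

I_n = √(2qI·B)
2qI·B = 2 × 1.602×10⁻¹⁹ × 3.48×10⁻⁷ × 3.58×10⁴ = 3.99×10⁻²¹ A²
I_n = √(3.99×10⁻²¹) = 6.32×10⁻¹¹ A = 63.2 pA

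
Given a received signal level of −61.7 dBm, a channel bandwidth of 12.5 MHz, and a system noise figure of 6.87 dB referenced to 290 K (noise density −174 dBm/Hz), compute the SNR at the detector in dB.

Noise floor: N = −174 + 10 log₁₀(B) + NF
10 log₁₀(1.25×10⁷) = 70.97 dB
N = −174 + 70.97 + 6.87 = −96.16 dBm
SNR = P_sig − N = −61.7 − (−96.16) = 34.46 dB → 34.5 dB

34.5 dB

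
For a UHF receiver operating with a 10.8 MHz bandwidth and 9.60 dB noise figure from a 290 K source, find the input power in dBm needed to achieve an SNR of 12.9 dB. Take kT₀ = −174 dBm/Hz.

Sensitivity = −174 + 10 log₁₀(B) + NF + SNR_min
= −174 + 70.33 + 9.60 + 12.9
= −81.17 dBm → −81.2 dBm

−81.2 dBm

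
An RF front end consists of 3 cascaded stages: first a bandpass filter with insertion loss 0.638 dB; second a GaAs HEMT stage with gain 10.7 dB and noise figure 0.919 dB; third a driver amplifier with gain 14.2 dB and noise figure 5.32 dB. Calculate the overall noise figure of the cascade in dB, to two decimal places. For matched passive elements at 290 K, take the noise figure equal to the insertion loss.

2.22 dB

Convert to linear (a loss of L dB is a gain of −L dB): F_i = 10^(NF_i/10), G_i = 10^(G_i,dB/10)
  Stage 1: F_1 = 10^(0.638/10) = 1.158, G_1 = 10^(−0.638/10) = 0.8634
  Stage 2: F_2 = 10^(0.919/10) = 1.236, G_2 = 10^(10.7/10) = 11.75
  Stage 3: F_3 = 10^(5.32/10) = 3.404, G_3 = 10^(14.2/10) = 26.30
Friis cascade:
  F = 1.158 + (1.236 − 1)/0.8634 + (3.404 − 1)/10.14 = 1.668
NF = 10 log₁₀(1.668) = 2.22 dB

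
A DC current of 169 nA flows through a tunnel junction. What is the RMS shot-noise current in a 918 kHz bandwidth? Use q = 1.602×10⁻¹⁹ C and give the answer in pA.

I_n = √(2qI·B)
2qI·B = 2 × 1.602×10⁻¹⁹ × 1.69×10⁻⁷ × 9.18×10⁵ = 4.97×10⁻²⁰ A²
I_n = √(4.97×10⁻²⁰) = 2.23×10⁻¹⁰ A = 223 pA

223 pA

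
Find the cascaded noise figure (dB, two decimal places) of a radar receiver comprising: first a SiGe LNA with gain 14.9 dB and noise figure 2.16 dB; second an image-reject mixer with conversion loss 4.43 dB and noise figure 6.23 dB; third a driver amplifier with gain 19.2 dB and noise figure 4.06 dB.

2.76 dB

Convert to linear (a loss of L dB is a gain of −L dB): F_i = 10^(NF_i/10), G_i = 10^(G_i,dB/10)
  Stage 1: F_1 = 10^(2.16/10) = 1.644, G_1 = 10^(14.9/10) = 30.90
  Stage 2: F_2 = 10^(6.23/10) = 4.198, G_2 = 10^(−4.43/10) = 0.3606
  Stage 3: F_3 = 10^(4.06/10) = 2.547, G_3 = 10^(19.2/10) = 83.18
Friis cascade:
  F = 1.644 + (4.198 − 1)/30.90 + (2.547 − 1)/11.14 = 1.887
NF = 10 log₁₀(1.887) = 2.76 dB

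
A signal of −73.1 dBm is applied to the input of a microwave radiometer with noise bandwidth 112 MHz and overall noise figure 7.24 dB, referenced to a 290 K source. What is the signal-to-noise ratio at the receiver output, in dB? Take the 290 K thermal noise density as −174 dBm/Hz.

13.2 dB

Noise floor: N = −174 + 10 log₁₀(B) + NF
10 log₁₀(1.12×10⁸) = 80.49 dB
N = −174 + 80.49 + 7.24 = −86.27 dBm
SNR = P_sig − N = −73.1 − (−86.27) = 13.17 dB → 13.2 dB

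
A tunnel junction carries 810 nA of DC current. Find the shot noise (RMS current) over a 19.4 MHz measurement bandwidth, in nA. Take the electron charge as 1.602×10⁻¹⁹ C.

I_n = √(2qI·B)
2qI·B = 2 × 1.602×10⁻¹⁹ × 8.10×10⁻⁷ × 1.94×10⁷ = 5.03×10⁻¹⁸ A²
I_n = √(5.03×10⁻¹⁸) = 2.24×10⁻⁹ A = 2.24 nA

2.24 nA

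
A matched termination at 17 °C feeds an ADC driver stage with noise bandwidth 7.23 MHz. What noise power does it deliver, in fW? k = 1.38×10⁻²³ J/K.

28.9 fW

T = 17 °C + 273.15 = 290.15 K
P_n = kTB = 1.38×10⁻²³ × 290.15 × 7.23×10⁶ = 2.89×10⁻¹⁴ W = 28.9 fW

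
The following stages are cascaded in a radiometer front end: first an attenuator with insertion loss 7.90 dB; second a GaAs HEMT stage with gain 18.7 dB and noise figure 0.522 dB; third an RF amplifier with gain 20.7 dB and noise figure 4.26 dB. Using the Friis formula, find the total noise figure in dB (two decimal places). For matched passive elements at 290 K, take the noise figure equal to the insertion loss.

Convert to linear (a loss of L dB is a gain of −L dB): F_i = 10^(NF_i/10), G_i = 10^(G_i,dB/10)
  Stage 1: F_1 = 10^(7.90/10) = 6.166, G_1 = 10^(−7.90/10) = 0.1622
  Stage 2: F_2 = 10^(0.522/10) = 1.128, G_2 = 10^(18.7/10) = 74.13
  Stage 3: F_3 = 10^(4.26/10) = 2.667, G_3 = 10^(20.7/10) = 117.5
Friis cascade:
  F = 6.166 + (1.128 − 1)/0.1622 + (2.667 − 1)/12.02 = 7.092
NF = 10 log₁₀(7.092) = 8.51 dB

8.51 dB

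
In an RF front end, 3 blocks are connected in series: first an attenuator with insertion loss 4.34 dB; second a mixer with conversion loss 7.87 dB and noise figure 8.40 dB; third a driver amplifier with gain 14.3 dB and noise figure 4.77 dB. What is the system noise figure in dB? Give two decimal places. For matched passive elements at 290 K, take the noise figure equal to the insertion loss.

Convert to linear (a loss of L dB is a gain of −L dB): F_i = 10^(NF_i/10), G_i = 10^(G_i,dB/10)
  Stage 1: F_1 = 10^(4.34/10) = 2.716, G_1 = 10^(−4.34/10) = 0.3681
  Stage 2: F_2 = 10^(8.40/10) = 6.918, G_2 = 10^(−7.87/10) = 0.1633
  Stage 3: F_3 = 10^(4.77/10) = 2.999, G_3 = 10^(14.3/10) = 26.92
Friis cascade:
  F = 2.716 + (6.918 − 1)/0.3681 + (2.999 − 1)/0.06012 = 52.05
NF = 10 log₁₀(52.05) = 17.16 dB

17.16 dB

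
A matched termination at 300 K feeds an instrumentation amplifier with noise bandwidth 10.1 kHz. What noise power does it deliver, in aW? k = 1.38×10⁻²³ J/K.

41.8 aW

P_n = kTB = 1.38×10⁻²³ × 300 × 1.01×10⁴ = 4.18×10⁻¹⁷ W = 41.8 aW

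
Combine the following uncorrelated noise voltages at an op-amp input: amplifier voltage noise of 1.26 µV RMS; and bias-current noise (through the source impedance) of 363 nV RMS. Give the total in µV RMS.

Uncorrelated sources add in power (mean-square): V_tot = √(ΣV_i²)
V_tot = √[(1.26×10⁻⁶)² + (3.63×10⁻⁷)²] = 1.31×10⁻⁶ V = 1.31 µV

1.31 µV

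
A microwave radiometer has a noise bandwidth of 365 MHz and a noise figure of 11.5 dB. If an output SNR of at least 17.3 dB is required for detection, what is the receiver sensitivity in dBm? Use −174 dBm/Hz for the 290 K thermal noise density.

Sensitivity = −174 + 10 log₁₀(B) + NF + SNR_min
= −174 + 85.62 + 11.5 + 17.3
= −59.58 dBm → −59.6 dBm

−59.6 dBm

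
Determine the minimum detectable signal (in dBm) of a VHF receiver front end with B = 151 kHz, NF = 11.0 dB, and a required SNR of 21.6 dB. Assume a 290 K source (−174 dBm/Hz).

−89.6 dBm

Sensitivity = −174 + 10 log₁₀(B) + NF + SNR_min
= −174 + 51.79 + 11.0 + 21.6
= −89.61 dBm → −89.6 dBm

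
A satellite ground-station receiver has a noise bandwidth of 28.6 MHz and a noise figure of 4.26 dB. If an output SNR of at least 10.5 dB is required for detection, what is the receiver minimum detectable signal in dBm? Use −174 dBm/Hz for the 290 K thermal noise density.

Sensitivity = −174 + 10 log₁₀(B) + NF + SNR_min
= −174 + 74.56 + 4.26 + 10.5
= −84.68 dBm → −84.7 dBm

−84.7 dBm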